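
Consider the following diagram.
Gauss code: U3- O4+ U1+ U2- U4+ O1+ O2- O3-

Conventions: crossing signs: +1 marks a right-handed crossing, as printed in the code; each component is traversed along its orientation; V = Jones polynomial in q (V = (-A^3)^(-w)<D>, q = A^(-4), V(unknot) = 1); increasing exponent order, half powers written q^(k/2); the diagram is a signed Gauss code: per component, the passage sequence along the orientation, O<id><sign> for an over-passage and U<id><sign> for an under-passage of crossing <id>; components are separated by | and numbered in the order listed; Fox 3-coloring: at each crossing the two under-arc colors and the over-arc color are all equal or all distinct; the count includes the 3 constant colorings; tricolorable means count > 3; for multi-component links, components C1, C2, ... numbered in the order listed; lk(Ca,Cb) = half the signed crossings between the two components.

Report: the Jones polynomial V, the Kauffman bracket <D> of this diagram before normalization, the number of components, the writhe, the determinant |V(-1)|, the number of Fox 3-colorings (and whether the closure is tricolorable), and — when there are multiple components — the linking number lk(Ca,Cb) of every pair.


V(q) = 1
bracket: 1, w = 0
1 component, writhe 0, over 4 crossings
det 1, colorings 3 of 3^4 — not tricolorable
observation: w = 0 shifts under R1 moves; the (-A^3)^(0) factor cancels that in V


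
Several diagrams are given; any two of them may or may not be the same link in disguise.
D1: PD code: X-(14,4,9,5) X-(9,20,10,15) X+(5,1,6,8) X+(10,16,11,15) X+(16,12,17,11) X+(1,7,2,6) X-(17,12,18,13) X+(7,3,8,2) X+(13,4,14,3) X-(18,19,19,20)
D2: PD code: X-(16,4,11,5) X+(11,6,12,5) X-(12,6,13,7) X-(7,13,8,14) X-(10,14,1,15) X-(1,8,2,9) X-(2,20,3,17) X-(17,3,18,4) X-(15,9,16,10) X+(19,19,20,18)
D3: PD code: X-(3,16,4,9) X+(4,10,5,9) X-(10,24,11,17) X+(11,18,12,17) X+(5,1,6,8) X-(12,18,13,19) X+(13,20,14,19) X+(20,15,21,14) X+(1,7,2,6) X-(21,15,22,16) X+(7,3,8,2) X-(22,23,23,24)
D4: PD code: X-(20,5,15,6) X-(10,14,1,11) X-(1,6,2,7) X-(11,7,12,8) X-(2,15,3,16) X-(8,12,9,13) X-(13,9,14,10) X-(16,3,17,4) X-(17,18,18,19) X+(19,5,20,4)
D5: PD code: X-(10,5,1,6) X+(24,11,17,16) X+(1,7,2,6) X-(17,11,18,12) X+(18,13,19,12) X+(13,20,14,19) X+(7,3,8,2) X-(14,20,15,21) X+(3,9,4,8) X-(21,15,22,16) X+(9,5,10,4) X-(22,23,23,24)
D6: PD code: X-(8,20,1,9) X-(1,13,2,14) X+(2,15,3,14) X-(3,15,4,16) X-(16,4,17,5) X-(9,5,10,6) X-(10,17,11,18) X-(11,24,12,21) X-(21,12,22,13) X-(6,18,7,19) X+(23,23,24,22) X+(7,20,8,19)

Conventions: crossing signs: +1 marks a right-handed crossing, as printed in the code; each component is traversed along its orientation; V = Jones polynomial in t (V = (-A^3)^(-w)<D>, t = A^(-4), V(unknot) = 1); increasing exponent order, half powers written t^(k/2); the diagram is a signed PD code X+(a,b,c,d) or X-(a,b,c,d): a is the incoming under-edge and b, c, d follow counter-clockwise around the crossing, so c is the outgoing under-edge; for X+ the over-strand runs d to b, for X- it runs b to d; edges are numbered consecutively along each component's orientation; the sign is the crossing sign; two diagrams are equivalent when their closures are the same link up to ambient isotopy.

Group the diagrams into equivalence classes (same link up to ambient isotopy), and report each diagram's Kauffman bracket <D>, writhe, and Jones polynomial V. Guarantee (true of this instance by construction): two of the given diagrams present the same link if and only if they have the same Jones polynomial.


grouping into links: {D1, D3, D5} | {D2, D4, D6}
V(D1) = 1 + 2t + 2t^2 + t^3 - t^4 - t^5  (w +2, c 10, <D> = -A^-14 - A^-10 + A^-6 + 2A^-2 + 2A^2 + A^6)
D2 (bracket A^-10 + 2A^-2 - A^2 + 2A^6 - A^10 + A^14; 10 crossings at w = -6): V = t^-8 - t^-7 + 2t^-6 - t^-5 + 2t^-4 + t^-2
D3 (bracket -A^-14 - A^-10 + A^-6 + 2A^-2 + 2A^2 + A^6; 12 crossings at w = +2): V = 1 + 2t + 2t^2 + t^3 - t^4 - t^5
V(D4) = t^-8 - t^-7 + 2t^-6 - t^-5 + 2t^-4 + t^-2  (w -8, c 10, <D> = A^-16 + 2A^-8 - A^-4 + 2 - A^4 + A^8)
V(D5) = 1 + 2t + 2t^2 + t^3 - t^4 - t^5  [12 crossings, <D> = -A^-14 - A^-10 + A^-6 + 2A^-2 + 2A^2 + A^6, w = +2]
V(D6) = t^-8 - t^-7 + 2t^-6 - t^-5 + 2t^-4 + t^-2  [12 crossings, <D> = A^-10 + 2A^-2 - A^2 + 2A^6 - A^10 + A^14, w = -6]
why: 2 classes among 6 diagrams; unequal V(t) rules out equality


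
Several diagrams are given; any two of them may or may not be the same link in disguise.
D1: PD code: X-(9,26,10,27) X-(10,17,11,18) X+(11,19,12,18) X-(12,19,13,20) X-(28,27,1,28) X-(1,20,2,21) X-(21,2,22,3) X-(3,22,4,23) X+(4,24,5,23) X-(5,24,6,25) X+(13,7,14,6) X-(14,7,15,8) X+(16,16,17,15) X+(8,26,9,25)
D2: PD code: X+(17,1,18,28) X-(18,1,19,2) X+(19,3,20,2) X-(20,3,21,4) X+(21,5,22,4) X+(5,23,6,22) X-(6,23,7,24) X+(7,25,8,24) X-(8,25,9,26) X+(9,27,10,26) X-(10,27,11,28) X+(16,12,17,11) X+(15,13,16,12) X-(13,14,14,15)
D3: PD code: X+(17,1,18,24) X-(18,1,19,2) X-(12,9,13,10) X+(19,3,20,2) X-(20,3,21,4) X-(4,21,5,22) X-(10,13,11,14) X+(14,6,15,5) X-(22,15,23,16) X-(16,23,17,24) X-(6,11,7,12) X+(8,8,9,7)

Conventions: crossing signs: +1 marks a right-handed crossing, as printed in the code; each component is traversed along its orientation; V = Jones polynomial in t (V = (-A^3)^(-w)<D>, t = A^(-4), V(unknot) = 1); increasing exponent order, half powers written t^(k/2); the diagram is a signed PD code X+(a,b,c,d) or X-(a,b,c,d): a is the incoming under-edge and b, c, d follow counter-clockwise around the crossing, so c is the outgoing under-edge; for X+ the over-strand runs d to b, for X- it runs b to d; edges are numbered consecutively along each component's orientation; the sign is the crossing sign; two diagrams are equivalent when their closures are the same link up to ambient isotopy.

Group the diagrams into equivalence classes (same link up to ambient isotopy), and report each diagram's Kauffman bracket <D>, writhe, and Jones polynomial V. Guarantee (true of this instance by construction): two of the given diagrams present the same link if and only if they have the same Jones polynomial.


classes: {D1} | {D2} | {D3}
V(D1) = -t^-4 + t^-3 + t^-1  [14 crossings, <D> = A^-8 + 1 - A^4, w = -4]
D2 (bracket A^6; 14 crossings at w = +2): V = 1
V(D3) = t^-8 - 2t^-7 + t^-6 - 2t^-5 + 2t^-4 + t^-2  (w -4, c 12, <D> = A^-4 + 2A^4 - 2A^8 + A^12 - 2A^16 + A^20)
insight: comparing 3 Jones polynomials yields 3 groups


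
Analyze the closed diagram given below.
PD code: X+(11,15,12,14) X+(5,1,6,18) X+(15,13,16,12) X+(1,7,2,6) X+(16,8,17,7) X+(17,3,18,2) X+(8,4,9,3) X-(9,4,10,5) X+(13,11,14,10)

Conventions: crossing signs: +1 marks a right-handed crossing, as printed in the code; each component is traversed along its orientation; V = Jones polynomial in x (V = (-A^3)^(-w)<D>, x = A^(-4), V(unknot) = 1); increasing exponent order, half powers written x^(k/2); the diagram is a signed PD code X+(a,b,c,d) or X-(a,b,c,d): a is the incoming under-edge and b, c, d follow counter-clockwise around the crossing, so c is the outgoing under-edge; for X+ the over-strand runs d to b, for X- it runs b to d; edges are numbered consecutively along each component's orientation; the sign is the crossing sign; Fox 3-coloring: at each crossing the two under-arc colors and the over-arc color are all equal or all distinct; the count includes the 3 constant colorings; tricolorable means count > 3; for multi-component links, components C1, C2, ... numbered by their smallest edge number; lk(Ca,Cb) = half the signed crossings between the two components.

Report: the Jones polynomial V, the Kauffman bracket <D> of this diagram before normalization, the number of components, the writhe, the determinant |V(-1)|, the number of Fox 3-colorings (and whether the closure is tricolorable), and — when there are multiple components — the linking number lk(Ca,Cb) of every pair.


V = x^2 + 2x^4 - 2x^5 + x^6 - 2x^7 + x^8
<D> = -A^-11 + 2A^-7 - A^-3 + 2A - 2A^5 - A^13 (w = +7)
1 component over 9 crossings, w = +7
27 Fox colorings among 3^9, |V(-1)| = 9: tricolorable
why: det 9 = |V(-1)|; divisible by 3, so tricolorable


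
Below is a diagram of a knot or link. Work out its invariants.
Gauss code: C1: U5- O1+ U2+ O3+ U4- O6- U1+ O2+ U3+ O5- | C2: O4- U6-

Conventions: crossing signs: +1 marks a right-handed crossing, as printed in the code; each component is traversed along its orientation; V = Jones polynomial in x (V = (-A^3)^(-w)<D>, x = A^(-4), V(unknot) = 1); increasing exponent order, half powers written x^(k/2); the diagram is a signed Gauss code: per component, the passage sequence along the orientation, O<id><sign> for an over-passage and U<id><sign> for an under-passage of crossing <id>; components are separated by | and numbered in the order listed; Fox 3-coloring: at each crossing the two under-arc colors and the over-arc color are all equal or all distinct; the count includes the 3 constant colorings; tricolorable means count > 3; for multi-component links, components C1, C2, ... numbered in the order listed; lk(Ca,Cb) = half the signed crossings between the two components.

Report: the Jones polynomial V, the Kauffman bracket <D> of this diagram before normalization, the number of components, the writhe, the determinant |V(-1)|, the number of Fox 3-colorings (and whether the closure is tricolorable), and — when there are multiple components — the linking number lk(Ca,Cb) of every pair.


V(x) = -x^(-3/2) - 2x^(1/2) + x^(3/2) - x^(5/2) + x^(7/2)
bracket: A^-14 - A^-10 + A^-6 - 2A^-2 - A^6, w = 0
2 components, writhe 0, over 6 crossings
lk(C1,C2) = -1
det 6, colorings 9 of 3^6 — tricolorable
observation: w = 0 (over 6 crossings) is diagram-only; (-A^3)^(0) removes it from V


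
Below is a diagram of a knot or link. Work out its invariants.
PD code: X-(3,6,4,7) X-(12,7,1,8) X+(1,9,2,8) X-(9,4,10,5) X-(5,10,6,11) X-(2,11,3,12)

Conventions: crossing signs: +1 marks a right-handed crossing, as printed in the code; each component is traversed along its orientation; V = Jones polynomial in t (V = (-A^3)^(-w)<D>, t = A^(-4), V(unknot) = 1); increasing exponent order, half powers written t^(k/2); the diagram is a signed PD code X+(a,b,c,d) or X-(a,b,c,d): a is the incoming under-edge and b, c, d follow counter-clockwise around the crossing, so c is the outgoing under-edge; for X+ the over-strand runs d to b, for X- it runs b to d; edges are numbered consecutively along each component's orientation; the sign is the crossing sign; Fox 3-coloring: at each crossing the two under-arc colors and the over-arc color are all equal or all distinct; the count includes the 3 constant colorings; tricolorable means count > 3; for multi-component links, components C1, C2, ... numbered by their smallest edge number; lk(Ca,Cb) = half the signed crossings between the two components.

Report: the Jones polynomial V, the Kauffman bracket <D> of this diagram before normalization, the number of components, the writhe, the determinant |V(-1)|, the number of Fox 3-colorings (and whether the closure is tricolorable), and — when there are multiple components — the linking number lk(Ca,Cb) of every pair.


Jones polynomial: V(t) = -t^-4 + t^-3 + t^-1
<D> = A^-8 + 1 - A^4; writhe -4
components 1, writhe -4 (6 crossings)
3-colorings: 9 of 3^6, det 3 — tricolorable
note: det 3 = |V(-1)|; divisible by 3, so tricolorable


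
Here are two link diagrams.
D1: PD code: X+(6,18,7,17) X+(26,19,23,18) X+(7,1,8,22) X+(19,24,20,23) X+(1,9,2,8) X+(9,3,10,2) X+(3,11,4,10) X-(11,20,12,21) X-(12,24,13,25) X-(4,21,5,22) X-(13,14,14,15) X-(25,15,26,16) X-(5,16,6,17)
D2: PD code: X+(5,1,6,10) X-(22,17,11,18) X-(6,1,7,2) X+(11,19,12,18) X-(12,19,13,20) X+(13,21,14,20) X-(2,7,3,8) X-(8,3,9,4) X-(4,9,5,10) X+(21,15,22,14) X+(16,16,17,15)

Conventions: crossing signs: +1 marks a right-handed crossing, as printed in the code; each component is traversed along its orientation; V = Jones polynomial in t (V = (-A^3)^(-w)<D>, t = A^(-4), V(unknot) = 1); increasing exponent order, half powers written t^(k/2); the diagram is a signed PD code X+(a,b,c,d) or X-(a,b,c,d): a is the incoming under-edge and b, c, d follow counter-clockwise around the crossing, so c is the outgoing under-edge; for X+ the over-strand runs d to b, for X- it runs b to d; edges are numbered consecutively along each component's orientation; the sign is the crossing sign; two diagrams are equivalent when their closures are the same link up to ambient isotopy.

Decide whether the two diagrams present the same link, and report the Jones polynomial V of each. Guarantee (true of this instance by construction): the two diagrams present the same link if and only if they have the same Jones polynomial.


equivalent: no
D1 (bracket -A^-15 + A^-7 + A^-3 + A; 13 crossings at w = +1): V = -t^(1/2) - t^(3/2) - t^(5/2) + t^(9/2)
D2 (bracket A^-1 + A^3 + A^7 - A^15; 11 crossings at w = -1): V = t^(-9/2) - t^(-5/2) - t^(-3/2) - t^(-1/2)
key observation: 2 values of V(t) split the 2 diagrams


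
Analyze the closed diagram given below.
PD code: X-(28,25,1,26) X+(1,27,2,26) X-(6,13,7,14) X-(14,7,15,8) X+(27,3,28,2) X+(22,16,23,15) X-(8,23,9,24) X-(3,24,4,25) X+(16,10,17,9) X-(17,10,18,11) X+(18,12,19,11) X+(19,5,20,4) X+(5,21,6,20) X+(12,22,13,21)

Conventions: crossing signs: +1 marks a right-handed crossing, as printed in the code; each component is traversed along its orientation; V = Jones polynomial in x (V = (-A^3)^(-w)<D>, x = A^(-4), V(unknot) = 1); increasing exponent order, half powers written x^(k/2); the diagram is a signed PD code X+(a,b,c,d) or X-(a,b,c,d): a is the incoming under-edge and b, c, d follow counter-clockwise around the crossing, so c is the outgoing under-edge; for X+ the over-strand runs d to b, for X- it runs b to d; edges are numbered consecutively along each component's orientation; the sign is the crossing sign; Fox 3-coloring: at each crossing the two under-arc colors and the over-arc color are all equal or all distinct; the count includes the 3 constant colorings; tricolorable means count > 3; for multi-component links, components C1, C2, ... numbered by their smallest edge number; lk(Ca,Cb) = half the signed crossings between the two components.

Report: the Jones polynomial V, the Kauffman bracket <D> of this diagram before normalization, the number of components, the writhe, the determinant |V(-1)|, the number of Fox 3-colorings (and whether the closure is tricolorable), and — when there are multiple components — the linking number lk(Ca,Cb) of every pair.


V = -x^-1 + 2 - x + 2x^2 - x^3 + x^4 - x^5
<D> = -A^-14 + A^-10 - A^-6 + 2A^-2 - A^2 + 2A^6 - A^10 (w = +2)
1 component over 14 crossings, w = +2
9 Fox colorings among 3^14, |V(-1)| = 9: tricolorable
why: w = +2 (over 14 crossings) is diagram-only; (-A^3)^(-2) removes it from V


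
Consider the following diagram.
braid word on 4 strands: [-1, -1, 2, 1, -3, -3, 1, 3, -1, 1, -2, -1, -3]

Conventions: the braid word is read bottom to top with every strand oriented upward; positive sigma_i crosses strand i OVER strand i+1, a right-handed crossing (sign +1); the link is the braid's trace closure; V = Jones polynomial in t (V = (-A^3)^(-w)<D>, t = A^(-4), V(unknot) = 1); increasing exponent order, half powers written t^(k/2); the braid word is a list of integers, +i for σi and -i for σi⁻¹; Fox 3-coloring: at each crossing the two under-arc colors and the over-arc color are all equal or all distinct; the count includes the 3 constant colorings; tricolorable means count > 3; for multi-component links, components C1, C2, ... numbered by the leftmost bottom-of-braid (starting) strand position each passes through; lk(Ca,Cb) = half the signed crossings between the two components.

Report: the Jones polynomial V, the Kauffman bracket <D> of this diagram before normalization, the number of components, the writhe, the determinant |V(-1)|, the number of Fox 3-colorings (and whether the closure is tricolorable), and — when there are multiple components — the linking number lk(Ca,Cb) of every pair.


V = t^-5 - 2t^-4 + 2t^-3 - 2t^-2 + 2t^-1 - 1 + t
<D> = -A^-13 + A^-9 - 2A^-5 + 2A^-1 - 2A^3 + 2A^7 - A^11 (w = -3)
1 component over 13 crossings, w = -3
3 Fox colorings among 3^13, |V(-1)| = 11: not tricolorable
why: inverse pairs cancel, leaving σ1⁻¹ σ1⁻¹ σ2 σ1 σ3⁻¹ σ3⁻¹ σ1 σ3 σ2⁻¹ σ1⁻¹ σ3⁻¹


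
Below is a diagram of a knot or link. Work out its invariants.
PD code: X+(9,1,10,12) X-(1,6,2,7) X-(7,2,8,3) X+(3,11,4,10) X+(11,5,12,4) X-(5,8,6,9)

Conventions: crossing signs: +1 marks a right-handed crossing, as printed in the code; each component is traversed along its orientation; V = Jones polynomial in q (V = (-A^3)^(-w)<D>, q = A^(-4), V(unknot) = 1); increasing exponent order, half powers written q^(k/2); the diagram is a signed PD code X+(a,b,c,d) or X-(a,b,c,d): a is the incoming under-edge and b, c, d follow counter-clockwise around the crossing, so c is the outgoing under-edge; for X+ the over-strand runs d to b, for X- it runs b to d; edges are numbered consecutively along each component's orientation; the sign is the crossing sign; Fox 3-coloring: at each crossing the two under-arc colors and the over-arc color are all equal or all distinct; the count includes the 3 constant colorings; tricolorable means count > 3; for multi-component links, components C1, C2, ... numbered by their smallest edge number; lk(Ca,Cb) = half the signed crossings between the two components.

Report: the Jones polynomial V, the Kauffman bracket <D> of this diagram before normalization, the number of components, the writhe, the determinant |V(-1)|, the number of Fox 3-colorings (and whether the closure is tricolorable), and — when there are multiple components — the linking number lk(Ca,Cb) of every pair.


V = -q^-3 + 2q^-2 - 2q^-1 + 3 - 2q + 2q^2 - q^3
<D> = -A^-12 + 2A^-8 - 2A^-4 + 3 - 2A^4 + 2A^8 - A^12 (w = 0)
1 component over 6 crossings, w = 0
3 Fox colorings among 3^6, |V(-1)| = 13: not tricolorable
why: the span of V is 6, forcing >= 6 crossings in any diagram


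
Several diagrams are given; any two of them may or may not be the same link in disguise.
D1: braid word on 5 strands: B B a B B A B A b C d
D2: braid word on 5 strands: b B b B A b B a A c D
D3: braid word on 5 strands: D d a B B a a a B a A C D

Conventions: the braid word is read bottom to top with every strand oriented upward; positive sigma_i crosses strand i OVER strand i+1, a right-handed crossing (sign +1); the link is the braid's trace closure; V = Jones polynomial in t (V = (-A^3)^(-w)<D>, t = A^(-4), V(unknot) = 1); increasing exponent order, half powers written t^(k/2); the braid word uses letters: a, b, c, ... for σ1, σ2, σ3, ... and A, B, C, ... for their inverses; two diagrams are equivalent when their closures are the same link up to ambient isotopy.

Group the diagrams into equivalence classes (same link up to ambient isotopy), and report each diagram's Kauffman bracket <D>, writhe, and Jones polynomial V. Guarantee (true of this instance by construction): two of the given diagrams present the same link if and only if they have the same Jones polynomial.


equivalence classes: {D1} | {D2} | {D3}
D1 (bracket A^-9 + 2A^-1 - A^3 + A^7 - A^11; 11 crossings at w = -5): V = t^(-13/2) - t^(-11/2) + t^(-9/2) - 2t^(-7/2) - t^(-3/2)
V(D2) = -t^(-1/2) - t^(1/2)  (w -1, c 11, <D> = A^-5 + A^-1)
D3 (bracket A^-21 - 2A^-17 + 3A^-13 - 3A^-9 + 4A^-5 - 2A^-1 + 2A^3 - A^7; 13 crossings at w = -1): V = t^(-5/2) - 2t^(-3/2) + 2t^(-1/2) - 4t^(1/2) + 3t^(3/2) - 3t^(5/2) + 2t^(7/2) - t^(9/2)
key observation: V(t) takes 3 values over 3 diagrams, fixing the grouping


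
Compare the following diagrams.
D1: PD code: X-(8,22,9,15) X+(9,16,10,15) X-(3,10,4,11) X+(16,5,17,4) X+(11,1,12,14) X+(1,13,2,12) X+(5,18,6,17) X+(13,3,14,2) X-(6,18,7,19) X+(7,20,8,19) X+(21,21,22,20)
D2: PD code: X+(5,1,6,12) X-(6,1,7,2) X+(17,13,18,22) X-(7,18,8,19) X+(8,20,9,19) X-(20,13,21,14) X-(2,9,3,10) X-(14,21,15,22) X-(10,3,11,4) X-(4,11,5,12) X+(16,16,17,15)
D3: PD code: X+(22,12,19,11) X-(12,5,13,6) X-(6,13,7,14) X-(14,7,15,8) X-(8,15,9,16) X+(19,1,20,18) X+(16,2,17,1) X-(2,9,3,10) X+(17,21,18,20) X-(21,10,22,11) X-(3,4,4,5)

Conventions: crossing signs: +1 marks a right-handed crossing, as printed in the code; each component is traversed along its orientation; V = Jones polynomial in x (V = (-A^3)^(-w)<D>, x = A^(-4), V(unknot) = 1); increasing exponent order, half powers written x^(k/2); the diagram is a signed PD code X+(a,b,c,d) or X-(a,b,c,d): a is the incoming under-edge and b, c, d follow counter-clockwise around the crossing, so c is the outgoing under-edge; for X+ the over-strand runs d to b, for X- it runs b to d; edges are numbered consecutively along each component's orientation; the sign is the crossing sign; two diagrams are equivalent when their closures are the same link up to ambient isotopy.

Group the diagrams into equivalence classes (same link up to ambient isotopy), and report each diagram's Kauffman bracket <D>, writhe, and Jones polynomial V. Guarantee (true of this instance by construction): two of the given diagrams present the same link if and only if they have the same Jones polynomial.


grouping into links: {D1} | {D2} | {D3}
V(D1) = -x^(3/2) - 2x^(7/2) + x^(9/2) - x^(11/2) + x^(13/2)  (w +5, c 11, <D> = -A^-11 + A^-7 - A^-3 + 2A + A^9)
V(D2) = x^(-9/2) - x^(-5/2) - x^(-3/2) - x^(-1/2)  (w -3, c 11, <D> = A^-7 + A^-3 + A - A^9)
V(D3) = x^(-13/2) - x^(-11/2) + 2x^(-9/2) - 2x^(-7/2) + x^(-5/2) - 2x^(-3/2) - x^(1/2)  (w -3, c 11, <D> = A^-11 + 2A^-3 - A + 2A^5 - 2A^9 + A^13 - A^17)
key observation: 3 classes among 3 diagrams; unequal V(x) rules out equality


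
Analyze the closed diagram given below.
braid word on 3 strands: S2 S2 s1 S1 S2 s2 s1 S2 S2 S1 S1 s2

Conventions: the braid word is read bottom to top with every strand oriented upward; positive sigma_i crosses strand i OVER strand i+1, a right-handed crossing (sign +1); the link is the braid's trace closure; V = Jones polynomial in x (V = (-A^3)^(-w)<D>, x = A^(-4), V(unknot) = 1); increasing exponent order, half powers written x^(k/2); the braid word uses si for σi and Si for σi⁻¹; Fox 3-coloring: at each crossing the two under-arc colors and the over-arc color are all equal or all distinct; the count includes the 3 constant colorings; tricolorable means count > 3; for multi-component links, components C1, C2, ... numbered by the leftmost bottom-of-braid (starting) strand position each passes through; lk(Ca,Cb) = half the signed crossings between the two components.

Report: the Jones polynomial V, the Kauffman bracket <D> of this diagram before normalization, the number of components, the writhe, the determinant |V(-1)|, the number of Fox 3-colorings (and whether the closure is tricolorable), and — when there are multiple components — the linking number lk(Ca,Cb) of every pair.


V = -x^-6 + x^-5 - x^-4 + 2x^-3 - x^-2 + x^-1
<D> = A^-8 - A^-4 + 2 - A^4 + A^8 - A^12 (w = -4)
1 component over 12 crossings, w = -4
3 Fox colorings among 3^12, |V(-1)| = 7: not tricolorable
why: |V(-1)| = 7: so not tricolorable, since 3 does not divide 7


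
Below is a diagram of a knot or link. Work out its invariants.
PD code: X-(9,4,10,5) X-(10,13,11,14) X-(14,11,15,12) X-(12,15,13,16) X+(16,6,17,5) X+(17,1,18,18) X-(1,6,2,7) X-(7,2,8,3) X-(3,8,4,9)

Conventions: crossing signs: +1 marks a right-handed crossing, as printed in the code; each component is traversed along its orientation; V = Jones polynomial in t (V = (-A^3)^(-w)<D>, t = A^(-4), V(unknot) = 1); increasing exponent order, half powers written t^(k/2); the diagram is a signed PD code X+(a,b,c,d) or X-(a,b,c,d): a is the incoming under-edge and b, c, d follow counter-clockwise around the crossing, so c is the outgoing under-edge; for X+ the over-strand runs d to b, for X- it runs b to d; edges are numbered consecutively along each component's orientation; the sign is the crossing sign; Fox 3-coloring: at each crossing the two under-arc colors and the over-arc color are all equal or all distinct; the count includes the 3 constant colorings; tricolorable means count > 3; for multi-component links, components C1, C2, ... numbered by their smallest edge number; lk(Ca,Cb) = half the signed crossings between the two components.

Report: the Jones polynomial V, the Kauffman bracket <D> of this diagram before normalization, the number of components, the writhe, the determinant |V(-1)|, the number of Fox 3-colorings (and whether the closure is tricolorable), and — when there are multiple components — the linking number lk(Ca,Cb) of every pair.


Jones polynomial: V(t) = t^-8 - 2t^-7 + t^-6 - 2t^-5 + 2t^-4 + t^-2
<D> = -A^-7 - 2A + 2A^5 - A^9 + 2A^13 - A^17; writhe -5
components 1, writhe -5 (9 crossings)
3-colorings: 27 of 3^9, det 9 — tricolorable
note: |V(-1)| = 9: so tricolorable, since 3 divides 9


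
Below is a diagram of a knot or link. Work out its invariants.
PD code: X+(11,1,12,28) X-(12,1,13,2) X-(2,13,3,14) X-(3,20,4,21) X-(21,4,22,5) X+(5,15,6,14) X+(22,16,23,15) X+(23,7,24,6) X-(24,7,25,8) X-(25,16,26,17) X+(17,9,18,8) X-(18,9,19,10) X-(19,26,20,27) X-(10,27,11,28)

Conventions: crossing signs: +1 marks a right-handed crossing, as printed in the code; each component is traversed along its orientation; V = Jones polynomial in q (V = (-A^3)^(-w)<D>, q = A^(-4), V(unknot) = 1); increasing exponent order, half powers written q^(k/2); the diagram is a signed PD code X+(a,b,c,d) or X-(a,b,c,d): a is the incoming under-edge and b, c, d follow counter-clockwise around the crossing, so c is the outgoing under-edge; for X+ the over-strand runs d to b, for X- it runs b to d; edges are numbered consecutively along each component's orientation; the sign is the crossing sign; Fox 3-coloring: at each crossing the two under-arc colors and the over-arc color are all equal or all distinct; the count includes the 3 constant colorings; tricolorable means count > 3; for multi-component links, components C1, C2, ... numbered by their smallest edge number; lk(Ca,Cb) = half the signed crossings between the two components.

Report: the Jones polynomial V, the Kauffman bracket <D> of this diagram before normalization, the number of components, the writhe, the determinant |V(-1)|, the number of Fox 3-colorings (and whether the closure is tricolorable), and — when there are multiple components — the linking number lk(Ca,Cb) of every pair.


V(q) = -q^-6 + q^-5 - q^-4 + 2q^-3 - q^-2 + q^-1
bracket: A^-8 - A^-4 + 2 - A^4 + A^8 - A^12, w = -4
1 component, writhe -4, over 14 crossings
det 7, colorings 3 of 3^14 — not tricolorable
observation: w = -4 (over 14 crossings) is diagram-only; (-A^3)^(4) removes it from V


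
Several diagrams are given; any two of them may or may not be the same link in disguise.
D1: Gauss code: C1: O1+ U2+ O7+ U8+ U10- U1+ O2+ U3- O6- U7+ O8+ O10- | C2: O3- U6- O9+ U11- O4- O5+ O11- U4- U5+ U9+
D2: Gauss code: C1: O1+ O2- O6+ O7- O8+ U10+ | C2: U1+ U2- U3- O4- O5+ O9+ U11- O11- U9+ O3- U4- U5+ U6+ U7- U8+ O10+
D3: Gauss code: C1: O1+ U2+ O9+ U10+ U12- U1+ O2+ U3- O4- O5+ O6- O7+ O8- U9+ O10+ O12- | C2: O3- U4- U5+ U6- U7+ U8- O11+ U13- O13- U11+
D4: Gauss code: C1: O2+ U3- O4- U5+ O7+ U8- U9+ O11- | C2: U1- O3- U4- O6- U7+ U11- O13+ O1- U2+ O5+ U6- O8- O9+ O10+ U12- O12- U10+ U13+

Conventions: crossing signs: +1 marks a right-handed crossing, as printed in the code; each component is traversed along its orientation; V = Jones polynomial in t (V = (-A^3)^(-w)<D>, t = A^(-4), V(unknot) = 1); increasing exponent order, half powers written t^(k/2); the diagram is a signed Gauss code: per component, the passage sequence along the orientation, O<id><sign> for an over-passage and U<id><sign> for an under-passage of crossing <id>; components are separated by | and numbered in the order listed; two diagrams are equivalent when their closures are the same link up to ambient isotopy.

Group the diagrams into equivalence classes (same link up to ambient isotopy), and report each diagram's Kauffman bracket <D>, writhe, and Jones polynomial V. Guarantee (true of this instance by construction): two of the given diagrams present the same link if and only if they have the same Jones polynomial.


classes: {D1, D3} | {D2} | {D4}
V(D1) = -t^(-3/2) - 2t^(1/2) + t^(3/2) - t^(5/2) + t^(7/2)  [11 crossings, <D> = -A^-11 + A^-7 - A^-3 + 2A + A^9, w = +1]
V(D2) = -t^(1/2) - t^(5/2)  (w +1, c 11, <D> = A^-7 + A)
V(D3) = -t^(-3/2) - 2t^(1/2) + t^(3/2) - t^(5/2) + t^(7/2)  (w +1, c 13, <D> = -A^-11 + A^-7 - A^-3 + 2A + A^9)
D4 (bracket A^-9 - A^-5 + 2A^-1 - A^3 + 2A^7 - A^11; 13 crossings at w = -1): V = t^(-7/2) - 2t^(-5/2) + t^(-3/2) - 2t^(-1/2) + t^(1/2) - t^(3/2)
insight: 3 values of V(t) split the 4 diagrams


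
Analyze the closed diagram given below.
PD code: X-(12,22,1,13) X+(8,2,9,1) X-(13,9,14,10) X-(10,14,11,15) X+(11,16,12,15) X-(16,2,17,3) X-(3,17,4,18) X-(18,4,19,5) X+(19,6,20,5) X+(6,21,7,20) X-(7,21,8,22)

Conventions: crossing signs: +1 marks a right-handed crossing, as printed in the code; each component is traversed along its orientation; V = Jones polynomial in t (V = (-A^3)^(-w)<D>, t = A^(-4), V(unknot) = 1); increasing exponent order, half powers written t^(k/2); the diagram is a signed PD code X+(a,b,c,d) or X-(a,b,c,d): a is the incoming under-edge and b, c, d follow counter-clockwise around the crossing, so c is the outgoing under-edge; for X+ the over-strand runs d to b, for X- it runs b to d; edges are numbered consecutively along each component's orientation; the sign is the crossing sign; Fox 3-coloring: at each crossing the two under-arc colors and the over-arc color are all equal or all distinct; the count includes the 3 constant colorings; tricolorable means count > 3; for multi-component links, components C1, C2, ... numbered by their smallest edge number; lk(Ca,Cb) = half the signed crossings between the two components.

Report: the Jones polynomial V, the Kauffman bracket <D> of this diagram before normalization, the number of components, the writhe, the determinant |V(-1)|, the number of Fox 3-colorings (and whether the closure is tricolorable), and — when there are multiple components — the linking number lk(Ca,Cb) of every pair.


V(t) = -t^(-9/2) - t^(-5/2) + t^(-3/2) - t^(-1/2)
bracket: A^-7 - A^-3 + A + A^9, w = -3
2 components, writhe -3, over 11 crossings
lk(C1,C2) = -2
det 4, colorings 3 of 3^11 — not tricolorable
observation: the 1 component pair carries total linking -2


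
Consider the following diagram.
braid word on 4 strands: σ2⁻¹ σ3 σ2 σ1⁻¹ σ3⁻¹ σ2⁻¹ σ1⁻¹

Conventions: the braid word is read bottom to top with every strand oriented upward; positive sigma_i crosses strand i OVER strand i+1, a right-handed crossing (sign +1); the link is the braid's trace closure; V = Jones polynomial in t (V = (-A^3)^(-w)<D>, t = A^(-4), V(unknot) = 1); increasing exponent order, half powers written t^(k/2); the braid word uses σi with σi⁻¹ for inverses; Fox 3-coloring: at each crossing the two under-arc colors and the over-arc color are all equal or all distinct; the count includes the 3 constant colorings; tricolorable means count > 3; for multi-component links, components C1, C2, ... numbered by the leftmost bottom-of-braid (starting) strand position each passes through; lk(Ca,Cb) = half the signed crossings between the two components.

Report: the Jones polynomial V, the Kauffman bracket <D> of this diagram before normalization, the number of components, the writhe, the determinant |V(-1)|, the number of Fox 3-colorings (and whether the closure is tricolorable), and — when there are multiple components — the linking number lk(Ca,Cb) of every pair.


Jones polynomial: V(t) = -t^-4 + t^-3 + t^-1
<D> = -A^-5 - A^3 + A^7; writhe -3
components 1, writhe -3 (7 crossings)
3-colorings: 9 of 3^7, det 3 — tricolorable
note: the span of V is 3, forcing >= 3 crossings in any diagram


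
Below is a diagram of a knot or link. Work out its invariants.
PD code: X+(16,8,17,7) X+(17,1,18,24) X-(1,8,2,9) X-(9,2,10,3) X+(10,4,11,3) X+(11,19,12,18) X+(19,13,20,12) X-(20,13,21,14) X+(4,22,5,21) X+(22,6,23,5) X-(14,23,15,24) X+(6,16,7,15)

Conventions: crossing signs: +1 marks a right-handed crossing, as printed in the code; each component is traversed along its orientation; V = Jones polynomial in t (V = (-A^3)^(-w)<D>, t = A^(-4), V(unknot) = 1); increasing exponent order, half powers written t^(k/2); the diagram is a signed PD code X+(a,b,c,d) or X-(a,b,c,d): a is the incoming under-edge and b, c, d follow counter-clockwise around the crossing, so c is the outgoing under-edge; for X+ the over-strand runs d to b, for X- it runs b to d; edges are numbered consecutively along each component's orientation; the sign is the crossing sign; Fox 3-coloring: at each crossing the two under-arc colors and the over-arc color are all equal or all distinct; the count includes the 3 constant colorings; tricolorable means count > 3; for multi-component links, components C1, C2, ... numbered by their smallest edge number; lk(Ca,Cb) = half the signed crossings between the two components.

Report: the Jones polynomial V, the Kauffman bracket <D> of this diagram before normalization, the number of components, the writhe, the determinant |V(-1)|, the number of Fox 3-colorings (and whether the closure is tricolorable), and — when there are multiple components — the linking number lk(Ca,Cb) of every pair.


Jones polynomial: V(t) = 2t - 2t^2 + 3t^3 - 3t^4 + 2t^5 - 2t^6 + t^7
<D> = A^-16 - 2A^-12 + 2A^-8 - 3A^-4 + 3 - 2A^4 + 2A^8; writhe +4
components 1, writhe +4 (12 crossings)
3-colorings: 9 of 3^12, det 15 — tricolorable
note: det 15 = |V(-1)|; divisible by 3, so tricolorable


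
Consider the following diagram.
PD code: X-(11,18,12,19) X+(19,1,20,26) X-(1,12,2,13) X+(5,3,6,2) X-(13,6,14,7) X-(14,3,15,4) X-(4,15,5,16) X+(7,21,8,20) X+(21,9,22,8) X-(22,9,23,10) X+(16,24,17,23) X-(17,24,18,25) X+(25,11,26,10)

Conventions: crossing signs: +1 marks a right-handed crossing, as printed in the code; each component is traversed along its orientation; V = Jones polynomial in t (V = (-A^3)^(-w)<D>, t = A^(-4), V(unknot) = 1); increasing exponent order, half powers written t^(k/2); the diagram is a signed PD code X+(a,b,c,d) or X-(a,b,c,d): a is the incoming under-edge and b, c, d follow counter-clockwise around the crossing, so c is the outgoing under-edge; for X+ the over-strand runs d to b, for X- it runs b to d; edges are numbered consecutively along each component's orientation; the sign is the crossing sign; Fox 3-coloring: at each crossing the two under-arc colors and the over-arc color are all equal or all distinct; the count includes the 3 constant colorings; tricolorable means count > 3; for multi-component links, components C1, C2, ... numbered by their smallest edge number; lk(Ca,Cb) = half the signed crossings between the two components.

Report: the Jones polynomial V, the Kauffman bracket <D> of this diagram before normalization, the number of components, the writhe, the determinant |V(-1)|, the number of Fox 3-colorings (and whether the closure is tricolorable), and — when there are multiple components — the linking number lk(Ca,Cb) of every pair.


V = -t^-5 + 2t^-4 - 3t^-3 + 5t^-2 - 5t^-1 + 5 - 4t + 3t^2 - t^3
<D> = A^-15 - 3A^-11 + 4A^-7 - 5A^-3 + 5A - 5A^5 + 3A^9 - 2A^13 + A^17 (w = -1)
1 component over 13 crossings, w = -1
3 Fox colorings among 3^13, |V(-1)| = 29: not tricolorable
why: |V(-1)| = 29: so not tricolorable, since 3 does not divide 29


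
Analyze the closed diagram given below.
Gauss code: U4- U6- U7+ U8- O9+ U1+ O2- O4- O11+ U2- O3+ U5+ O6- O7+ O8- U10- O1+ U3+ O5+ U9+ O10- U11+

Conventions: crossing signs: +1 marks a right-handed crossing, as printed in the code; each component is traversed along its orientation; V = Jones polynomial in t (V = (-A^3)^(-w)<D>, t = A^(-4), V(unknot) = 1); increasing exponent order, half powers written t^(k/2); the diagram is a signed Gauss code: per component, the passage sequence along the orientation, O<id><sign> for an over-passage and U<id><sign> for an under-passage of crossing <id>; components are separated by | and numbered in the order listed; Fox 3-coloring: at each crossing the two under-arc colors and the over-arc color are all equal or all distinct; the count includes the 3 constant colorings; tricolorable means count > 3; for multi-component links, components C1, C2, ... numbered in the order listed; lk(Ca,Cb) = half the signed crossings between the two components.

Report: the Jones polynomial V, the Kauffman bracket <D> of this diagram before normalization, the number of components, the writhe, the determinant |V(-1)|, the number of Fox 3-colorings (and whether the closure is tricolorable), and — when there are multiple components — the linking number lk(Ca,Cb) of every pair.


V = t^-1 - 1 + 2t - 2t^2 + 2t^3 - 2t^4 + t^5
<D> = -A^-17 + 2A^-13 - 2A^-9 + 2A^-5 - 2A^-1 + A^3 - A^7 (w = +1)
1 component over 11 crossings, w = +1
3 Fox colorings among 3^11, |V(-1)| = 11: not tricolorable
why: |V(-1)| = 11: so not tricolorable, since 3 does not divide 11


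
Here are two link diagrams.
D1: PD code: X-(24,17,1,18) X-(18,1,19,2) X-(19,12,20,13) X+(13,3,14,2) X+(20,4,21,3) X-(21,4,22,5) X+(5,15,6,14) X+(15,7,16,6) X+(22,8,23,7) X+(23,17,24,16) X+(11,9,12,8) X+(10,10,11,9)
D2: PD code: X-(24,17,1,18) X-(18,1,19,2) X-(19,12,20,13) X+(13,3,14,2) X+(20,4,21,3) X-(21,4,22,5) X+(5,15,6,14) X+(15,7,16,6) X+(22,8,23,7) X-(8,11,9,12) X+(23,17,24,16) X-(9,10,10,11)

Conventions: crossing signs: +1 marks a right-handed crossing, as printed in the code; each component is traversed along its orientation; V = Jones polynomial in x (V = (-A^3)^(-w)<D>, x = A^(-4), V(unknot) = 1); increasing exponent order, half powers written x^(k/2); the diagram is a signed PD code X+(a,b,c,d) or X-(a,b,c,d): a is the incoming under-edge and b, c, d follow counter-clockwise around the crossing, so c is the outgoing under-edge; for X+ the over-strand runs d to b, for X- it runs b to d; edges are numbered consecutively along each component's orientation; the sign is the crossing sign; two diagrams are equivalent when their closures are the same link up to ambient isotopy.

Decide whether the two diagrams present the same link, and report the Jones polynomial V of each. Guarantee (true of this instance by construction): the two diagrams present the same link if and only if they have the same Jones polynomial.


same link: yes
V(D1) = x + x^3 - x^4  [12 crossings, <D> = -A^-4 + 1 + A^8, w = +4]
V(D2) = x + x^3 - x^4  [12 crossings, <D> = -A^-16 + A^-12 + A^-4, w = 0]
insight: from 12 to 12 crossings by R-moves: one link, two diagrams


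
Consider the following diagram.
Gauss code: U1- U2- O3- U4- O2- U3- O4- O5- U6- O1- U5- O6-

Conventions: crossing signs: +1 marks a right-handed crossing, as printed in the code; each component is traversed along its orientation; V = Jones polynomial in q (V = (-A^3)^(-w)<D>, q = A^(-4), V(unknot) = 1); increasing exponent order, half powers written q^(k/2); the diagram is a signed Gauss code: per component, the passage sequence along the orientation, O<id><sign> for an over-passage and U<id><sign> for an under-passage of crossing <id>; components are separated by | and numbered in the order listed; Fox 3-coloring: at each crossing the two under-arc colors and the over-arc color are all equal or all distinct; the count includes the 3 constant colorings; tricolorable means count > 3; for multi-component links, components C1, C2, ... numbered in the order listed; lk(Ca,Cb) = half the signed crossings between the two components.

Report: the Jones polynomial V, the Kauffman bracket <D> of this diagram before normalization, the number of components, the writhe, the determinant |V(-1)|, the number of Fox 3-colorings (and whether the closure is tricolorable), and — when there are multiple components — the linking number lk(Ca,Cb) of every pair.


V = q^-8 - 2q^-7 + q^-6 - 2q^-5 + 2q^-4 + q^-2
<D> = A^-10 + 2A^-2 - 2A^2 + A^6 - 2A^10 + A^14 (w = -6)
1 component over 6 crossings, w = -6
27 Fox colorings among 3^6, |V(-1)| = 9: tricolorable
why: w = -6 shifts under R1 moves; the (-A^3)^(6) factor cancels that in V


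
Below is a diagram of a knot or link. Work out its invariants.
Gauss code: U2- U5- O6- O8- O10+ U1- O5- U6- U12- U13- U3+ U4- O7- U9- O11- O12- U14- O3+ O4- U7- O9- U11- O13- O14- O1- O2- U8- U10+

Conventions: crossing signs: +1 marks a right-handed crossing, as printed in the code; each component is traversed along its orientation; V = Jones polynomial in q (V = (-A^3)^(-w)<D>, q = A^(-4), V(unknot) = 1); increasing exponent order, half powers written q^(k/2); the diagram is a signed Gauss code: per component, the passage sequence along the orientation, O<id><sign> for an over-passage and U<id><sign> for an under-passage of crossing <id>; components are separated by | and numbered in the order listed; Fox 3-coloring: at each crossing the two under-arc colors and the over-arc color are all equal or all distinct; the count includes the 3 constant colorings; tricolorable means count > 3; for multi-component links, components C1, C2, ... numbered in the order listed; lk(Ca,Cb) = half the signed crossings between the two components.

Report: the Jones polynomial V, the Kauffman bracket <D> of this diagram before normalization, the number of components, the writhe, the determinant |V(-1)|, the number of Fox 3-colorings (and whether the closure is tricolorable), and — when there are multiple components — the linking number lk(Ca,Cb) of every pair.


V(q) = q^-11 - 2q^-10 + 2q^-9 - 3q^-8 + 2q^-7 - 2q^-6 + 2q^-5 + q^-3
bracket: A^-18 + 2A^-10 - 2A^-6 + 2A^-2 - 3A^2 + 2A^6 - 2A^10 + A^14, w = -10
1 component, writhe -10, over 14 crossings
det 15, colorings 9 of 3^14 — tricolorable
observation: |V(-1)| = 15: so tricolorable, since 3 divides 15
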